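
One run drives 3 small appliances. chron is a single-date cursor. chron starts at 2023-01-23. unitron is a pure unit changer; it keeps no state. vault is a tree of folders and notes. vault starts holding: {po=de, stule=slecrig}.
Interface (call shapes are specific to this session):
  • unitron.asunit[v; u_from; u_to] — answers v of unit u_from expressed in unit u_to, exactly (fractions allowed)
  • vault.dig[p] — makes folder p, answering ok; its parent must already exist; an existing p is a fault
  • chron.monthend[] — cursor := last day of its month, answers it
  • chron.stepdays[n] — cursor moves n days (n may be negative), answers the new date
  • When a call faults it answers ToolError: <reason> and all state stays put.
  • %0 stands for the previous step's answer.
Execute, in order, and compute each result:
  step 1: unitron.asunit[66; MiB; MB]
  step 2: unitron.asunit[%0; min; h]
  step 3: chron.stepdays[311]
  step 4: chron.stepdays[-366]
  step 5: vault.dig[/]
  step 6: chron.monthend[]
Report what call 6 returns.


I try unitron.asunit(v: 66, u_from: MiB, u_to: MB), giving 1081344/15625.
Next I call unitron.asunit(v: %0, u_from: min, u_to: h), which returns 90112/78125.
Next I call chron.stepdays(n: 311), which returns 2023-11-30.
Using chron.stepdays(n: -366): 2022-11-29.
I call vault.dig(p: /), — result: ToolError: exists.
Now I run chron.monthend(), and get 2022-11-30.

Answer: 2022-11-30


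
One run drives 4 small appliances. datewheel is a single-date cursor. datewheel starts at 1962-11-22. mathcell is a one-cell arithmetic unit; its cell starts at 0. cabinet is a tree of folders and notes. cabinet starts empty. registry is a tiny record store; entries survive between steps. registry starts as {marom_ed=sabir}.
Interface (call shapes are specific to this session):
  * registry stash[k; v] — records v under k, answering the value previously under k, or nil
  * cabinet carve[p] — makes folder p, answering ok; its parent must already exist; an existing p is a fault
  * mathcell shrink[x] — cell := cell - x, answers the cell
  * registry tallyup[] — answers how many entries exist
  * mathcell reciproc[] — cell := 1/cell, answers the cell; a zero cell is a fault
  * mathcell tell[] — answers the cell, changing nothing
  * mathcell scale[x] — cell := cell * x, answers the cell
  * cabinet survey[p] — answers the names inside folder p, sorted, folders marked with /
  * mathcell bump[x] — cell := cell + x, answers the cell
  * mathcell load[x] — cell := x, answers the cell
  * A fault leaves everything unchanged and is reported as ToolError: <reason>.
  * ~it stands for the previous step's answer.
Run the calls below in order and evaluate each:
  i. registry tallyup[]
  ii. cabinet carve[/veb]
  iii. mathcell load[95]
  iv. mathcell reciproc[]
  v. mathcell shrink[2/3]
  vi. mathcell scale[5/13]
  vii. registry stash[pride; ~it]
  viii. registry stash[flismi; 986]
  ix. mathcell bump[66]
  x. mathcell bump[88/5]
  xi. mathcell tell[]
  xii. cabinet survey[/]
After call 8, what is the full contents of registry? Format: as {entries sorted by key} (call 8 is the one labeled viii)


Answer: {flismi=986, marom_ed=sabir, pride=-187/741}

Derivation:
Act: registry tallyup[]
Obs: 1
Act: cabinet carve[p='/veb']
Obs: ok
Act: mathcell load[x='95']
Obs: 95
Act: mathcell reciproc[]
Obs: 1/95
Act: mathcell shrink[x='2/3']
Obs: -187/285
Act: mathcell scale[x='5/13']
Obs: -187/741
Act: registry stash[k='pride'; v='~it']
Obs: nil
Act: registry stash[k='flismi'; v='986']
Obs: nil
Act: mathcell bump[x='66']
Obs: 48719/741
Act: mathcell bump[x='88/5']
Obs: 308803/3705
Act: mathcell tell[]
Obs: 308803/3705
Act: cabinet survey[p='/']
Obs: [veb/]


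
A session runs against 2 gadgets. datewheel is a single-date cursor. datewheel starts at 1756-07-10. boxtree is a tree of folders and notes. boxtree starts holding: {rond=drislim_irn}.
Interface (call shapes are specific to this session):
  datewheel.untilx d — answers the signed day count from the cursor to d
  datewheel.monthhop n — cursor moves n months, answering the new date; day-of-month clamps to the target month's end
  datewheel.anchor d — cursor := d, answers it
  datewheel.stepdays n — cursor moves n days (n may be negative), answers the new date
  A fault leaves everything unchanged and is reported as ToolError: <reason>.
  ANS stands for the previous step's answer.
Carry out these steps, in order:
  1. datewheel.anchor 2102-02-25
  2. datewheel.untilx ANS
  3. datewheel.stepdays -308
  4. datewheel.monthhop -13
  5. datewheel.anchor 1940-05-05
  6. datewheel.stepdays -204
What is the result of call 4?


Answer: 2100-03-23

Derivation:
# anchor(d=2102-02-25) ~> 2102-02-25
# untilx(d=ANS) ~> 0
# stepdays(n=-308) ~> 2101-04-23
# monthhop(n=-13) ~> 2100-03-23
# anchor(d=1940-05-05) ~> 1940-05-05
# stepdays(n=-204) ~> 1939-10-14


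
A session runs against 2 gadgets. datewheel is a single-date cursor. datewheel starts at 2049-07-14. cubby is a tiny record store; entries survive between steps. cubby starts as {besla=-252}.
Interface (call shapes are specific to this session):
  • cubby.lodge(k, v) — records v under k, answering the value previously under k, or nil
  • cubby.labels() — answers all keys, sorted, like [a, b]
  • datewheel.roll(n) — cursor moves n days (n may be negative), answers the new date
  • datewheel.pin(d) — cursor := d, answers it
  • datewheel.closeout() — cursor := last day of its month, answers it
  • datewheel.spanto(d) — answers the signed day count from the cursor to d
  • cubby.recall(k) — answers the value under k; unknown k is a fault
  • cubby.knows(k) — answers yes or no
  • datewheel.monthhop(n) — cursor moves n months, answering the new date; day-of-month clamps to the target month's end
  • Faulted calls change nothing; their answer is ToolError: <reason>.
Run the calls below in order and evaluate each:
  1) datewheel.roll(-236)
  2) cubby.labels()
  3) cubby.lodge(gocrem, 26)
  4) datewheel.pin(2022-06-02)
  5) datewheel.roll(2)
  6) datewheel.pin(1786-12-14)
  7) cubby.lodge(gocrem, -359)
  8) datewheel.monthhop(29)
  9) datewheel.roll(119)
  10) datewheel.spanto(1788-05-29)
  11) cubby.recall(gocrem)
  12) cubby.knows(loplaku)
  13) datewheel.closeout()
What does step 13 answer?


I invoke datewheel.roll on -236, and see 2048-11-20.
I call cubby.labels(), and observe [besla].
I use cubby.lodge on gocrem, 26: nil.
Calling datewheel.pin on 2022-06-02: 2022-06-02.
I run datewheel.roll on 2, — result: 2022-06-04.
I call datewheel.pin on 1786-12-14, giving 1786-12-14.
I run cubby.lodge on gocrem, -359, which returns 26.
I use datewheel.monthhop on 29, yielding 1789-05-14.
I call datewheel.roll on 119: 1789-09-10.
Using datewheel.spanto on 1788-05-29, which returns -469.
Using cubby.recall on gocrem, which returns -359.
Invoking cubby.knows on loplaku, and get no.
I run datewheel.closeout(), — result: 1789-09-30.

Answer: 1789-09-30


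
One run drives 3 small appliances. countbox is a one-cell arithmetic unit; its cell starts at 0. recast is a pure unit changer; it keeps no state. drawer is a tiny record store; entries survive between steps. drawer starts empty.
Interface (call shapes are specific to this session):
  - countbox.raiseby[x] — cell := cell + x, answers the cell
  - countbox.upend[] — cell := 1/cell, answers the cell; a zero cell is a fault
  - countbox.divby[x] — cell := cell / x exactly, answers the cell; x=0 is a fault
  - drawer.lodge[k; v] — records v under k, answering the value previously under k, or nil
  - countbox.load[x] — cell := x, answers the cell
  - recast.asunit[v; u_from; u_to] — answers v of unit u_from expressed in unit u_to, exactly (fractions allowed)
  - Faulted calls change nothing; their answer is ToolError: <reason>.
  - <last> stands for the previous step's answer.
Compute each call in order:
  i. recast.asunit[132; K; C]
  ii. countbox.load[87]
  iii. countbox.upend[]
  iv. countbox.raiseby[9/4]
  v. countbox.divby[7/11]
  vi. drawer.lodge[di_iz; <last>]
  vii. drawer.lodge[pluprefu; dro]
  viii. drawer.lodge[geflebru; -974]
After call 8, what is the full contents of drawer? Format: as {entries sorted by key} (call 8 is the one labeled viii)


CALL recast.asunit[v='132'; u_from='K'; u_to='C']
RET  -2823/20
CALL countbox.load[x='87']
RET  87
CALL countbox.upend[]
RET  1/87
CALL countbox.raiseby[x='9/4']
RET  787/348
CALL countbox.divby[x='7/11']
RET  8657/2436
CALL drawer.lodge[k='di_iz'; v='<last>']
RET  nil
CALL drawer.lodge[k='pluprefu'; v='dro']
RET  nil
CALL drawer.lodge[k='geflebru'; v='-974']
RET  nil

Answer: {di_iz=8657/2436, geflebru=-974, pluprefu=dro}


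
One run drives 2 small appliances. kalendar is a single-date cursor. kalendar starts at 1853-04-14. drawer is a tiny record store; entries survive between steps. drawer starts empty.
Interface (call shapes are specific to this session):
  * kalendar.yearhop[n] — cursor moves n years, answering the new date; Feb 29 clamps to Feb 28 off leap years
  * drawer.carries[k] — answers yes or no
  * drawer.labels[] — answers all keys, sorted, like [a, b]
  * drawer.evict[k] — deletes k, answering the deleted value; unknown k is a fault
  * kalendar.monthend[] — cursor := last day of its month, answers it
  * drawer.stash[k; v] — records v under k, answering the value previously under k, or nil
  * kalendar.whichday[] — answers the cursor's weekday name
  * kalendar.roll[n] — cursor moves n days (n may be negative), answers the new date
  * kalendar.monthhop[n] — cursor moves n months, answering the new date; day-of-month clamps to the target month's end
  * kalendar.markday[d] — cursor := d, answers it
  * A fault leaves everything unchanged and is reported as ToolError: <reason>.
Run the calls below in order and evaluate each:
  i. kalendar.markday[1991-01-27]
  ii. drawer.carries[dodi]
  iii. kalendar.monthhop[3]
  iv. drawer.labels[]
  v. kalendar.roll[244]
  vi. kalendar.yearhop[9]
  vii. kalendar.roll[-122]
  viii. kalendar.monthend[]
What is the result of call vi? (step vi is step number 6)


Answer: 2000-12-27

Derivation:
Then markday using d=1991-01-27, which returns 1991-01-27.
Invoking carries using k=dodi, which returns no.
I invoke monthhop using n=3, — result: 1991-04-27.
I try labels, giving [].
Using roll using n=244, which returns 1991-12-27.
I call yearhop using n=9, giving 2000-12-27.
I try roll using n=-122, which returns 2000-08-27.
Using monthend(), yielding 2000-08-31.


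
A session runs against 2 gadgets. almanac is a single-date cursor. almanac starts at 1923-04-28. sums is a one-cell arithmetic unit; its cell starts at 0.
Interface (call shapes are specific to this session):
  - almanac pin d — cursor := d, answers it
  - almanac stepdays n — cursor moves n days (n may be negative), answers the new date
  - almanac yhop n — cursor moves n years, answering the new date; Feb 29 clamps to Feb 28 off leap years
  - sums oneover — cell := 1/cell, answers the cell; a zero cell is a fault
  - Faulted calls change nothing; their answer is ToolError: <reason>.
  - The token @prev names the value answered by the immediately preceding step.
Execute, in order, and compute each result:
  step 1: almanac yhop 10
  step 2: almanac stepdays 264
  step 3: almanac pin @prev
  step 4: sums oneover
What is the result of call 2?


> almanac yhop n=10
:: 1933-04-28
> almanac stepdays n=264
:: 1934-01-17
> almanac pin d=@prev
:: 1934-01-17
> sums oneover
:: ToolError: reciprocal of zero

Answer: 1934-01-17


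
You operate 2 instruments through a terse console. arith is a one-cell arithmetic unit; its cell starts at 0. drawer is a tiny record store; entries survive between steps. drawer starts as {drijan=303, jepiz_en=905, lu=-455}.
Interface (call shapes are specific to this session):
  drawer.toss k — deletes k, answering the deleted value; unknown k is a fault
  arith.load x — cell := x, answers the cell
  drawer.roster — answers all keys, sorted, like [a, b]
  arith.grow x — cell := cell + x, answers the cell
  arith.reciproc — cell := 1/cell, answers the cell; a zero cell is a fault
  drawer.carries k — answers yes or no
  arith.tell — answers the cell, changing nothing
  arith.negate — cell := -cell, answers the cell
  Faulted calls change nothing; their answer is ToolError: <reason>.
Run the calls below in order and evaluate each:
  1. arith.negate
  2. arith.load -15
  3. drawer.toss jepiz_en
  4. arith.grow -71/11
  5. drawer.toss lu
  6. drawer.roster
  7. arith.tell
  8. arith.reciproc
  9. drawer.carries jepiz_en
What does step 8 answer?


Answer: -11/236

Derivation:
CALL arith.negate[]
RET  0
CALL arith.load[x→-15]
RET  -15
CALL drawer.toss[k→jepiz_en]
RET  905
CALL arith.grow[x→-71/11]
RET  -236/11
CALL drawer.toss[k→lu]
RET  -455
CALL drawer.roster[]
RET  [drijan]
CALL arith.tell[]
RET  -236/11
CALL arith.reciproc[]
RET  -11/236
CALL drawer.carries[k→jepiz_en]
RET  no


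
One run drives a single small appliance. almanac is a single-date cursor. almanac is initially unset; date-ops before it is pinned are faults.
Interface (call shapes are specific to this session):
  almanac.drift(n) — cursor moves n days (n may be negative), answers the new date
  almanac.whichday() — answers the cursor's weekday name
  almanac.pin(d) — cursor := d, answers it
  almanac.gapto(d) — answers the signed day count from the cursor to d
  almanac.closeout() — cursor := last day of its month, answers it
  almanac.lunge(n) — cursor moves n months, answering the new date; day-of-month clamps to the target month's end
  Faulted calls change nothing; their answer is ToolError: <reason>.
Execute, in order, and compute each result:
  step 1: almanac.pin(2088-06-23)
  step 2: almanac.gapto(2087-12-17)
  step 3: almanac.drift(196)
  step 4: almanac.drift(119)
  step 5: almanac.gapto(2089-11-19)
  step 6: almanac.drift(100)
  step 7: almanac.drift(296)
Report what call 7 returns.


Answer: 2090-06-04

Derivation:
-> pin(2088-06-23)
<- 2088-06-23
-> gapto(2087-12-17)
<- -189
-> drift(196)
<- 2089-01-05
-> drift(119)
<- 2089-05-04
-> gapto(2089-11-19)
<- 199
-> drift(100)
<- 2089-08-12
-> drift(296)
<- 2090-06-04


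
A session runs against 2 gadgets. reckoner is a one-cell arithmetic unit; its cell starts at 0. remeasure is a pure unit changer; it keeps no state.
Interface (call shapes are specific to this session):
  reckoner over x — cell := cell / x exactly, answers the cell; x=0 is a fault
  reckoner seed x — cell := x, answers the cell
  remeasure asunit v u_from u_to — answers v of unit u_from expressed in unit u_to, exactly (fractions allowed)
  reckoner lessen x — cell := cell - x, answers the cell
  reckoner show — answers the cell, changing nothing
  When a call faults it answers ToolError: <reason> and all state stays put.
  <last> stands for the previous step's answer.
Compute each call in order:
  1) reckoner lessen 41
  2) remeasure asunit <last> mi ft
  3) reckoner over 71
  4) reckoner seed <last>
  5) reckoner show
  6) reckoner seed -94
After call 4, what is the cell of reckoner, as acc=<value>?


Answer: acc=-41/71

Derivation:
Act: reckoner lessen[x: 41]
Obs: -41
Act: remeasure asunit[v: <last>; u_from: mi; u_to: ft]
Obs: -216480
Act: reckoner over[x: 71]
Obs: -41/71
Act: reckoner seed[x: <last>]
Obs: -41/71
Act: reckoner show[]
Obs: -41/71
Act: reckoner seed[x: -94]
Obs: -94


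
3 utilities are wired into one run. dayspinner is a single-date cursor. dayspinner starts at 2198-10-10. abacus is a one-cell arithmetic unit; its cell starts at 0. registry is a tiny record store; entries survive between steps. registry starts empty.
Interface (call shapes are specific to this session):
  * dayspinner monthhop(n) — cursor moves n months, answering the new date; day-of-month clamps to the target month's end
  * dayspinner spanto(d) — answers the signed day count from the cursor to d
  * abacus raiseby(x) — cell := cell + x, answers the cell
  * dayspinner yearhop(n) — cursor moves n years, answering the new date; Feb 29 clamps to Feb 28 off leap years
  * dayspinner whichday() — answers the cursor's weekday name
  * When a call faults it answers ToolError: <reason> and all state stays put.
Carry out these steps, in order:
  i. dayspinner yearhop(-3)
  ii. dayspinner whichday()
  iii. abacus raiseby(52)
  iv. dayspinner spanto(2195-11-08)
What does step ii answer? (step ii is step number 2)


Do: dayspinner yearhop[n→-3]
See: 2195-10-10
Do: dayspinner whichday[]
See: Saturday
Do: abacus raiseby[x→52]
See: 52
Do: dayspinner spanto[d→2195-11-08]
See: 29

Answer: Saturday


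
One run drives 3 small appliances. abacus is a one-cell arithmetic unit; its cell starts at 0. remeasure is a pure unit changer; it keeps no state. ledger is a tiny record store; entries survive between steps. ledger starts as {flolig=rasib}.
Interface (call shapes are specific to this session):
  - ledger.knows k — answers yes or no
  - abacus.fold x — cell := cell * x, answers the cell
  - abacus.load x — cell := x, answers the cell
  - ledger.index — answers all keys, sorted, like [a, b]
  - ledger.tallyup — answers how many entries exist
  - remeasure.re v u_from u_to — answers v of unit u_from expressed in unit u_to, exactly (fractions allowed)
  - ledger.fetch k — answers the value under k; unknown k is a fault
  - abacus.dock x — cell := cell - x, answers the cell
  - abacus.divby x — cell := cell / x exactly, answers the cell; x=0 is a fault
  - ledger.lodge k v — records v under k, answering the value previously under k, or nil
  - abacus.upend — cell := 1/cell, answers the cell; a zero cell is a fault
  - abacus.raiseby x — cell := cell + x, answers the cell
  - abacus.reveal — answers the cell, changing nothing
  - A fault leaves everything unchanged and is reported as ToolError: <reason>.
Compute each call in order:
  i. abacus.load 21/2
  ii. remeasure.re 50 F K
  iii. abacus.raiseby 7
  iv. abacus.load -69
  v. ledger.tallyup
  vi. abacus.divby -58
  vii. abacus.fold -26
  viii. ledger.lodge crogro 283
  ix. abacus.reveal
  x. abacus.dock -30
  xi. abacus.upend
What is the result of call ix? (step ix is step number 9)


I run load using x=21/2, which returns 21/2.
Using re using v=50, u_from=F, u_to=K, and see 5663/20.
Now I run raiseby using x=7, yielding 35/2.
Next I call load using x=-69, and see -69.
Calling tallyup: 1.
Using divby using x=-58, and see 69/58.
Then fold using x=-26, and observe -897/29.
I call lodge using k=crogro, v=283, which returns nil.
Invoking reveal, → -897/29.
I call dock using x=-30, yielding -27/29.
I invoke upend, yielding -29/27.

Answer: -897/29


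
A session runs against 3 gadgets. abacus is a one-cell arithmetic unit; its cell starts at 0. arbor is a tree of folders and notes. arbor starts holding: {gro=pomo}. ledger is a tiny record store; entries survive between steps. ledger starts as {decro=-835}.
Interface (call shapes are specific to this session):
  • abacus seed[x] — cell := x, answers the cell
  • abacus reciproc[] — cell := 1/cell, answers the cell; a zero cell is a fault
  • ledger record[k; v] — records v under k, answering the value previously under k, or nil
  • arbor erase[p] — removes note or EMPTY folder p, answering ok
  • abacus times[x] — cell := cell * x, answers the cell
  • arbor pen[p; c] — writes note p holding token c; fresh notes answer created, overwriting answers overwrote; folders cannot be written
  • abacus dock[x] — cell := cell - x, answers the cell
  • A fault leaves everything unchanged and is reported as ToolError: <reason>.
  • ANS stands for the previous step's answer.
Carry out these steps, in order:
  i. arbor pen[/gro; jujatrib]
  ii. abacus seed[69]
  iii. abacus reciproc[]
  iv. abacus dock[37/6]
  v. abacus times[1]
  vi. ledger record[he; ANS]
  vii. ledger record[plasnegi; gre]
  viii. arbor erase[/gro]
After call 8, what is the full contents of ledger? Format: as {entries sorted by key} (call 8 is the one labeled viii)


Answer: {decro=-835, he=-283/46, plasnegi=gre}

Derivation:
// arbor pen(p: /gro, c: jujatrib) == overwrote
// abacus seed(x: 69) == 69
// abacus reciproc() == 1/69
// abacus dock(x: 37/6) == -283/46
// abacus times(x: 1) == -283/46
// ledger record(k: he, v: ANS) == nil
// ledger record(k: plasnegi, v: gre) == nil
// arbor erase(p: /gro) == ok


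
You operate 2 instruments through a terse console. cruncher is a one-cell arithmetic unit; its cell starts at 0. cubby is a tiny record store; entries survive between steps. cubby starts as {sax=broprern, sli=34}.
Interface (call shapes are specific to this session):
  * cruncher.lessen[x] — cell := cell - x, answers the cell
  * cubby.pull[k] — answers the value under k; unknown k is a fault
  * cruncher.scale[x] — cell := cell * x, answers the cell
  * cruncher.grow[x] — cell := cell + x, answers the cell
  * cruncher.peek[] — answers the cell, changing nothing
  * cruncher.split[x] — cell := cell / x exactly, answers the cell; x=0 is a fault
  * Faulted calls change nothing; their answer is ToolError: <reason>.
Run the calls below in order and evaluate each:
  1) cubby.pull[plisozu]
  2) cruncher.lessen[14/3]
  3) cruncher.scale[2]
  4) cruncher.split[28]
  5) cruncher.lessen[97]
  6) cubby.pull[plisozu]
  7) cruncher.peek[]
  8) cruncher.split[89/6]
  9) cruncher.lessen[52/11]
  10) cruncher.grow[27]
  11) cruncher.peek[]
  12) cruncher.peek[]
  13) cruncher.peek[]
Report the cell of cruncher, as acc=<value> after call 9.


Answer: acc=-11052/979

Derivation:
CALL pull[k: plisozu]
RET  ToolError: no such key plisozu
CALL lessen[x: 14/3]
RET  -14/3
CALL scale[x: 2]
RET  -28/3
CALL split[x: 28]
RET  -1/3
CALL lessen[x: 97]
RET  -292/3
CALL pull[k: plisozu]
RET  ToolError: no such key plisozu
CALL peek[]
RET  -292/3
CALL split[x: 89/6]
RET  -584/89
CALL lessen[x: 52/11]
RET  -11052/979
CALL grow[x: 27]
RET  15381/979
CALL peek[]
RET  15381/979
CALL peek[]
RET  15381/979
CALL peek[]
RET  15381/979


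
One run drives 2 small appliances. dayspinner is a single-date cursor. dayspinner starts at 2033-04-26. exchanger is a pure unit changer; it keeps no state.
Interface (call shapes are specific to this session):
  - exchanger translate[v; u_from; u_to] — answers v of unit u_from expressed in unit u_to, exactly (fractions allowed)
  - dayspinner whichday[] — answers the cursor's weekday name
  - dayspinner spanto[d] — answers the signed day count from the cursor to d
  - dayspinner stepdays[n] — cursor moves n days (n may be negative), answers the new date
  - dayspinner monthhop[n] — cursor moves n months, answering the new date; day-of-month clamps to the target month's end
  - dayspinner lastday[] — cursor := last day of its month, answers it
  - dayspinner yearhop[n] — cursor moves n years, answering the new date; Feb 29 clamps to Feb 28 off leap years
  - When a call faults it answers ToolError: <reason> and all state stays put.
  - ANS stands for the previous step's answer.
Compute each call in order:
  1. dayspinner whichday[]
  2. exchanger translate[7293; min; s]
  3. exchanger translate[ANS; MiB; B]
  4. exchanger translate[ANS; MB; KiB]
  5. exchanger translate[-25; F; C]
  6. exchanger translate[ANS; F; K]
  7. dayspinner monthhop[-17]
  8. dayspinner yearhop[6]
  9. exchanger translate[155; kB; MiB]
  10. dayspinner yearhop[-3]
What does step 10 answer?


! dayspinner whichday() => Tuesday
! exchanger translate(7293, min, s) => 437580
! exchanger translate(ANS, MiB, B) => 458835886080
! exchanger translate(ANS, MB, KiB) => 448081920000000
! exchanger translate(-25, F, C) => -95/3
! exchanger translate(ANS, F, K) => 128401/540
! dayspinner monthhop(-17) => 2031-11-26
! dayspinner yearhop(6) => 2037-11-26
! exchanger translate(155, kB, MiB) => 19375/131072
! dayspinner yearhop(-3) => 2034-11-26

Answer: 2034-11-26


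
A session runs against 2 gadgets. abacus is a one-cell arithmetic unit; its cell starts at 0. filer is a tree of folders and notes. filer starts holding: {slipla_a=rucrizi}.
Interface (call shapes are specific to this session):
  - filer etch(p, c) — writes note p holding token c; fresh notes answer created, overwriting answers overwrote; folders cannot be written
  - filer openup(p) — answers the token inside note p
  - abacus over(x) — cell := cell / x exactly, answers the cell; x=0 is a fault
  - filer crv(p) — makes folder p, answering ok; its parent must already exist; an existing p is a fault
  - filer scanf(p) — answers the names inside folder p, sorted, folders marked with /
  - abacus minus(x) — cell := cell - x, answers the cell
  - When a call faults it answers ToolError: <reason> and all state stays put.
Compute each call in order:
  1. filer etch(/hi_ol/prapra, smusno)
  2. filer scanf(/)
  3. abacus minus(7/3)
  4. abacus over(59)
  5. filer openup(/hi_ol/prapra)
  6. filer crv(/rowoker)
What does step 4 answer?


-- 1. filer etch(p→/hi_ol/prapra, c→smusno) -> ToolError: no parent
-- 2. filer scanf(p→/) -> [slipla_a]
-- 3. abacus minus(x→7/3) -> -7/3
-- 4. abacus over(x→59) -> -7/177
-- 5. filer openup(p→/hi_ol/prapra) -> ToolError: not found
-- 6. filer crv(p→/rowoker) -> ok

Answer: -7/177


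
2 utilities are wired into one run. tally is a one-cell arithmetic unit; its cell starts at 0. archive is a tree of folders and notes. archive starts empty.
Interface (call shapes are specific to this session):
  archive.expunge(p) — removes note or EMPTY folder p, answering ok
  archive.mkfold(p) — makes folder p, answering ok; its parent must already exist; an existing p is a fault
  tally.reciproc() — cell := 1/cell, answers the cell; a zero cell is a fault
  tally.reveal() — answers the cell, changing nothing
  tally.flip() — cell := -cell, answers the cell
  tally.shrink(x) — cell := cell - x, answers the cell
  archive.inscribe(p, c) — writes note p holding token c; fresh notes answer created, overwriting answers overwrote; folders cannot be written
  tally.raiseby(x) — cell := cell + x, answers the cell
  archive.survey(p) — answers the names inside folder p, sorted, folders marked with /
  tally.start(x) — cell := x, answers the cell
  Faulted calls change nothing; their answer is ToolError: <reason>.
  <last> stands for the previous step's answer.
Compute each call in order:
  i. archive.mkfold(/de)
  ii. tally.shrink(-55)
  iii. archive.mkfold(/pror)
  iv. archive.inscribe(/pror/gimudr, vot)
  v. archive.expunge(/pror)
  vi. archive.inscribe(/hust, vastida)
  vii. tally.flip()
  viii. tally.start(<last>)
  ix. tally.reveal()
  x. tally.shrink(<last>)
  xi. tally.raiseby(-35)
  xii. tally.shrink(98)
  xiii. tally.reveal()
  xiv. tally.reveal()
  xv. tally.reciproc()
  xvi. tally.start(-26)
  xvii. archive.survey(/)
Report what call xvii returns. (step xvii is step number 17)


Invoking archive.mkfold on p='/de': ok.
I run tally.shrink on x='-55', — result: 55.
Next I call archive.mkfold on p='/pror', — result: ok.
I invoke archive.inscribe on p='/pror/gimudr', c='vot', and see created.
Invoking archive.expunge on p='/pror', and observe ToolError: not empty.
Invoking archive.inscribe on p='/hust', c='vastida', → created.
Now I run tally.flip(), which returns -55.
Next I call tally.start on x='<last>', and see -55.
I invoke tally.reveal, which returns -55.
I invoke tally.shrink on x='<last>', which returns 0.
Invoking tally.raiseby on x='-35', and get -35.
Using tally.shrink on x='98', yielding -133.
Invoking tally.reveal(), — result: -133.
I call tally.reveal(), giving -133.
Using tally.reciproc, which returns -1/133.
Now I run tally.start on x='-26', giving -26.
Calling archive.survey on p='/', which returns [de/, hust, pror/].

Answer: [de/, hust, pror/]


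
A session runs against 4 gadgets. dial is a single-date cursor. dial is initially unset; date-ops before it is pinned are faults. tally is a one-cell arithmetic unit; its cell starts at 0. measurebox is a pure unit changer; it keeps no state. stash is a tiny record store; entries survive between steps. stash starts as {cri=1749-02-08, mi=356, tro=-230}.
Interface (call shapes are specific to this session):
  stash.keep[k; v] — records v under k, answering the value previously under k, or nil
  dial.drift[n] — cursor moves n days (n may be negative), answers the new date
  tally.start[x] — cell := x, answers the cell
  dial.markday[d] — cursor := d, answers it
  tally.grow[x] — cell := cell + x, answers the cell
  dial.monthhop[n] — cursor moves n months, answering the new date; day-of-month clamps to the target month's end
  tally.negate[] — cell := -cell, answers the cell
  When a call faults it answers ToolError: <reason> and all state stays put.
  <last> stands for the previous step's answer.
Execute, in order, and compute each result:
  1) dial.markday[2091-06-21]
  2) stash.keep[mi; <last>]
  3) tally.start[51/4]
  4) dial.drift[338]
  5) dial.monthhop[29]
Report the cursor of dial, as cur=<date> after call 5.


> dial.markday 2091-06-21
= 2091-06-21
> stash.keep mi <last>
= 356
> tally.start 51/4
= 51/4
> dial.drift 338
= 2092-05-24
> dial.monthhop 29
= 2094-10-24

Answer: cur=2094-10-24


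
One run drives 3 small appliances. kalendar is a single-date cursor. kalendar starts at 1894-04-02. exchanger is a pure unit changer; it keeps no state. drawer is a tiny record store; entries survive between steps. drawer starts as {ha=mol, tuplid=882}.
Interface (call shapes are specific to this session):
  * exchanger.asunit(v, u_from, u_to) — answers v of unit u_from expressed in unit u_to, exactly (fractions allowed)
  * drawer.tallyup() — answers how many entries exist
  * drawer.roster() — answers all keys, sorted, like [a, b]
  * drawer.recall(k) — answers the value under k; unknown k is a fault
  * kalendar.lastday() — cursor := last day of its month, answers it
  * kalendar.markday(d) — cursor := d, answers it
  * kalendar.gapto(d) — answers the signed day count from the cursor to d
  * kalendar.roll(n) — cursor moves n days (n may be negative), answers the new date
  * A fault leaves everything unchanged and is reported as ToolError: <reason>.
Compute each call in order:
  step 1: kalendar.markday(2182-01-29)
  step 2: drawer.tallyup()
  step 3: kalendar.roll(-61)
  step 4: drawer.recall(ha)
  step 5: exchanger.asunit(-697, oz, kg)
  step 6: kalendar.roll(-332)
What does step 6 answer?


Answer: 2181-01-01

Derivation:
-> kalendar.markday(d=2182-01-29)
<- 2182-01-29
-> drawer.tallyup()
<- 2
-> kalendar.roll(n=-61)
<- 2181-11-29
-> drawer.recall(k=ha)
<- mol
-> exchanger.asunit(v=-697, u_from=oz, u_to=kg)
<- -31615388189/1600000000
-> kalendar.roll(n=-332)
<- 2181-01-01


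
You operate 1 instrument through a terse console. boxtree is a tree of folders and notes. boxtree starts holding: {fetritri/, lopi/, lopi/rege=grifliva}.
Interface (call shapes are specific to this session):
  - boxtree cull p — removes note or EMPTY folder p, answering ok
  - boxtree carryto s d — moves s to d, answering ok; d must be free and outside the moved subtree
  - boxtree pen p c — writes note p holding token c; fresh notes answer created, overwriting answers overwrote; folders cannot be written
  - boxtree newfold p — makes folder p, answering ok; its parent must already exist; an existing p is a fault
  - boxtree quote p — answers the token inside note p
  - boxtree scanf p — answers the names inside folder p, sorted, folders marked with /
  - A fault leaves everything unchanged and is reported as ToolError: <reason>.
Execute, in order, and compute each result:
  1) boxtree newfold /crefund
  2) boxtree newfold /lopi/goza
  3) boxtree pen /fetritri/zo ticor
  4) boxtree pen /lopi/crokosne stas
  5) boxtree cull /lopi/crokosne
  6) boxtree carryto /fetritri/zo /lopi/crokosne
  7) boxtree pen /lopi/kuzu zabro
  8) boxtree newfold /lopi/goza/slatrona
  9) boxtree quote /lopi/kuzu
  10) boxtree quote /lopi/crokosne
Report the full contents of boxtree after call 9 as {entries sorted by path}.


Answer: {crefund/, fetritri/, lopi/, lopi/crokosne=ticor, lopi/goza/, lopi/goza/slatrona/, lopi/kuzu=zabro, lopi/rege=grifliva}

Derivation:
// 1. boxtree newfold(p→/crefund) ~> ok
// 2. boxtree newfold(p→/lopi/goza) ~> ok
// 3. boxtree pen(p→/fetritri/zo, c→ticor) ~> created
// 4. boxtree pen(p→/lopi/crokosne, c→stas) ~> created
// 5. boxtree cull(p→/lopi/crokosne) ~> ok
// 6. boxtree carryto(s→/fetritri/zo, d→/lopi/crokosne) ~> ok
// 7. boxtree pen(p→/lopi/kuzu, c→zabro) ~> created
// 8. boxtree newfold(p→/lopi/goza/slatrona) ~> ok
// 9. boxtree quote(p→/lopi/kuzu) ~> zabro
// 10. boxtree quote(p→/lopi/crokosne) ~> ticor


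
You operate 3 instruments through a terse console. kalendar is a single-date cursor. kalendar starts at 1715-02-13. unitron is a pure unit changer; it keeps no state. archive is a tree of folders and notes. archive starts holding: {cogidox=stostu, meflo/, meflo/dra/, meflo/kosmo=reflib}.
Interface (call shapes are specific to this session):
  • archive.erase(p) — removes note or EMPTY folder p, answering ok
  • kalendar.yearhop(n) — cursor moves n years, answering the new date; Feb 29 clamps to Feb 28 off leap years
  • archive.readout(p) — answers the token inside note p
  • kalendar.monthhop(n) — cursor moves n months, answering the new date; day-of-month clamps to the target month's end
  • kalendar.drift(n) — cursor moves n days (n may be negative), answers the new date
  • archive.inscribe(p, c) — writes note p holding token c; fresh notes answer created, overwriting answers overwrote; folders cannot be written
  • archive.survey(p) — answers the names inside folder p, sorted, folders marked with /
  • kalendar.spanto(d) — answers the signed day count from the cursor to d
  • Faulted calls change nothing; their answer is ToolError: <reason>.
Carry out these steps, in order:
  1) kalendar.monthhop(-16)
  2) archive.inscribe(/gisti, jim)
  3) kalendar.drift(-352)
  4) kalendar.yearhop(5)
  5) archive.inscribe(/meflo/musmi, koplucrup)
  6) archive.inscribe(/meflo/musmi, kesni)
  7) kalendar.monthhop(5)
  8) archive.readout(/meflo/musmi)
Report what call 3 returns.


Answer: 1712-10-26

Derivation:
-- 1. kalendar.monthhop(n='-16') == 1713-10-13
-- 2. archive.inscribe(p='/gisti', c='jim') == created
-- 3. kalendar.drift(n='-352') == 1712-10-26
-- 4. kalendar.yearhop(n='5') == 1717-10-26
-- 5. archive.inscribe(p='/meflo/musmi', c='koplucrup') == created
-- 6. archive.inscribe(p='/meflo/musmi', c='kesni') == overwrote
-- 7. kalendar.monthhop(n='5') == 1718-03-26
-- 8. archive.readout(p='/meflo/musmi') == kesni


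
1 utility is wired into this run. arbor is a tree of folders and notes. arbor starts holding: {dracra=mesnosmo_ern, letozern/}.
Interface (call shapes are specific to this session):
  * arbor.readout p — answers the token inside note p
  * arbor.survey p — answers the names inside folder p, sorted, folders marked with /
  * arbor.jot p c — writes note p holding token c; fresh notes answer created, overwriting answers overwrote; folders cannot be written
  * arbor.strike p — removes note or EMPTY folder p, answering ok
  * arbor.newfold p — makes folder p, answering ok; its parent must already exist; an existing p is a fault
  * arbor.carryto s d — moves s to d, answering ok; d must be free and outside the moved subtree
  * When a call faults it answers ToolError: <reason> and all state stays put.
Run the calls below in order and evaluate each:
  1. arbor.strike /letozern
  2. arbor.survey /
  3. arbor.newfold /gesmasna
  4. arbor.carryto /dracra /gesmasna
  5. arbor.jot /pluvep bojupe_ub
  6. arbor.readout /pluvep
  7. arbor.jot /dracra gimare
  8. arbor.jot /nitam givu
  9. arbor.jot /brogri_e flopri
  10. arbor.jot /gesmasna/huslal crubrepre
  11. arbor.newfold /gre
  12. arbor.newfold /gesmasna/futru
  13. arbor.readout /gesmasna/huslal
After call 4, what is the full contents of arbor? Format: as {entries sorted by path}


Answer: {dracra=mesnosmo_ern, gesmasna/}

Derivation:
Step: strike[p='/letozern']
Result: ok
Step: survey[p='/']
Result: [dracra]
Step: newfold[p='/gesmasna']
Result: ok
Step: carryto[s='/dracra'; d='/gesmasna']
Result: ToolError: exists
Step: jot[p='/pluvep'; c='bojupe_ub']
Result: created
Step: readout[p='/pluvep']
Result: bojupe_ub
Step: jot[p='/dracra'; c='gimare']
Result: overwrote
Step: jot[p='/nitam'; c='givu']
Result: created
Step: jot[p='/brogri_e'; c='flopri']
Result: created
Step: jot[p='/gesmasna/huslal'; c='crubrepre']
Result: created
Step: newfold[p='/gre']
Result: ok
Step: newfold[p='/gesmasna/futru']
Result: ok
Step: readout[p='/gesmasna/huslal']
Result: crubrepre


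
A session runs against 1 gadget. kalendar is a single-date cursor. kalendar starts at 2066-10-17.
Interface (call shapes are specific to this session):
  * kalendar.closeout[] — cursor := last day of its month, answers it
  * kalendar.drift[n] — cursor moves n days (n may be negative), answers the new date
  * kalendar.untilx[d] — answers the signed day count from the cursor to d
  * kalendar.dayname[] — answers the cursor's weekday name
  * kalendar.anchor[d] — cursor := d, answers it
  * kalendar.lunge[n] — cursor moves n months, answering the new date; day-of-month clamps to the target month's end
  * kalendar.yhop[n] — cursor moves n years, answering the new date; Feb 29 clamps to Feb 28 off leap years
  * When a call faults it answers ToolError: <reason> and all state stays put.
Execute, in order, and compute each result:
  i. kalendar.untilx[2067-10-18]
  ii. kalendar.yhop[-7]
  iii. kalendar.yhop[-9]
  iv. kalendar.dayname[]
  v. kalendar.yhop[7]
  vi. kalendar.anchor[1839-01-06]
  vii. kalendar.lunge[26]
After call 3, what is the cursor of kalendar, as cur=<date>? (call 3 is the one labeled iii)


Answer: cur=2050-10-17

Derivation:
Act: kalendar.untilx[d→2067-10-18]
Obs: 366
Act: kalendar.yhop[n→-7]
Obs: 2059-10-17
Act: kalendar.yhop[n→-9]
Obs: 2050-10-17
Act: kalendar.dayname[]
Obs: Monday
Act: kalendar.yhop[n→7]
Obs: 2057-10-17
Act: kalendar.anchor[d→1839-01-06]
Obs: 1839-01-06
Act: kalendar.lunge[n→26]
Obs: 1841-03-06


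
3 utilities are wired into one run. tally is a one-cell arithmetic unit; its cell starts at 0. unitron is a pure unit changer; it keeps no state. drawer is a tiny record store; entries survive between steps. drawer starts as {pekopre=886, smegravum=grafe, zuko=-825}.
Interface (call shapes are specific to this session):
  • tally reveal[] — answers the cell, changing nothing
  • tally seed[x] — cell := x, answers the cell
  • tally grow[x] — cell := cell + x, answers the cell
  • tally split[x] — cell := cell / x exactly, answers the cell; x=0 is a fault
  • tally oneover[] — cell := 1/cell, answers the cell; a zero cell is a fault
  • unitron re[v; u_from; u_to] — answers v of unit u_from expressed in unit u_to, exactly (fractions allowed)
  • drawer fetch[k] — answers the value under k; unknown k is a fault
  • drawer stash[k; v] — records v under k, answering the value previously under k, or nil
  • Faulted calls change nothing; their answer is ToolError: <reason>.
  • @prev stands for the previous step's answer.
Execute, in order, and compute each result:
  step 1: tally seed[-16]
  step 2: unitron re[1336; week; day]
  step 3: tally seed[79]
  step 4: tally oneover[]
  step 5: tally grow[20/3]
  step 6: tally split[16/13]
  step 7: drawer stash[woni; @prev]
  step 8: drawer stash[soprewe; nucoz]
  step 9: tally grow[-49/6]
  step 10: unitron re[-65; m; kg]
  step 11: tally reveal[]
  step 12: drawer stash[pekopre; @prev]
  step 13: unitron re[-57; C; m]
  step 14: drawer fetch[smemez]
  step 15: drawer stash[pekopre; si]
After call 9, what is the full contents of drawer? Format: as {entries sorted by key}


Answer: {pekopre=886, smegravum=grafe, soprewe=nucoz, woni=20579/3792, zuko=-825}

Derivation:
Next I call tally seed on x→-16, which returns -16.
I call unitron re on v→1336, u_from→week, u_to→day, and observe 9352.
Now I run tally seed on x→79: 79.
Now I run tally oneover(), — result: 1/79.
Calling tally grow on x→20/3, — result: 1583/237.
Calling tally split on x→16/13, yielding 20579/3792.
I call drawer stash on k→woni, v→@prev, yielding nil.
I invoke drawer stash on k→soprewe, v→nucoz, and get nil.
Next I call tally grow on x→-49/6, and observe -3463/1264.
I invoke unitron re on v→-65, u_from→m, u_to→kg, — result: ToolError: incompatible units.
Then tally reveal(), yielding -3463/1264.
Then drawer stash on k→pekopre, v→@prev, → 886.
Invoking unitron re on v→-57, u_from→C, u_to→m, and see ToolError: incompatible units.
I run drawer fetch on k→smemez, yielding ToolError: no such key smemez.
Next I call drawer stash on k→pekopre, v→si, yielding -3463/1264.
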